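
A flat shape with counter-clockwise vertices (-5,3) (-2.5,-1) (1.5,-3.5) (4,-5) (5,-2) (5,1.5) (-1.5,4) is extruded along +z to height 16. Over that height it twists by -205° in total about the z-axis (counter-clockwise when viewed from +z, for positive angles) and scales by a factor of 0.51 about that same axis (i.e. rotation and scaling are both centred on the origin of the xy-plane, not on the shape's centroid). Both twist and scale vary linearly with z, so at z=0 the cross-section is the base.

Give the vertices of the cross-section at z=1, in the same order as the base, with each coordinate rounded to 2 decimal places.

t = z/height = 1/16 = 0.0625
s = 1 + (scale-1)·z/height = 1 + (0.51-1)·1/16 = 0.969375
θ = twist·z/height = -205°·1/16 = -12.8125° = -0.223620 rad
cos θ = 0.975101, sin θ = -0.221761 (intermediates below are computed at full precision and shown rounded to 5 d.p.)
v1: (-5,3) → rotate → (-4.21022,4.03411) → ×s → (-4.08128,3.91056) → (-4.08,3.91)
v2: (-2.5,-1) → rotate → (-2.65951,-0.42070) → ×s → (-2.57807,-0.40781) → (-2.58,-0.41)
v3: (1.5,-3.5) → rotate → (0.68649,-3.74550) → ×s → (0.66546,-3.63079) → (0.67,-3.63)
v4: (4,-5) → rotate → (2.79160,-5.76255) → ×s → (2.70611,-5.58607) → (2.71,-5.59)
v5: (5,-2) → rotate → (4.43198,-3.05901) → ×s → (4.29625,-2.96533) → (4.30,-2.97)
v6: (5,1.5) → rotate → (5.20815,0.35385) → ×s → (5.04865,0.34301) → (5.05,0.34)
v7: (-1.5,4) → rotate → (-0.57561,4.23305) → ×s → (-0.55798,4.10341) → (-0.56,4.10)

Cross-section at z=1: (-4.08,3.91) (-2.58,-0.41) (0.67,-3.63) (2.71,-5.59) (4.30,-2.97) (5.05,0.34) (-0.56,4.10)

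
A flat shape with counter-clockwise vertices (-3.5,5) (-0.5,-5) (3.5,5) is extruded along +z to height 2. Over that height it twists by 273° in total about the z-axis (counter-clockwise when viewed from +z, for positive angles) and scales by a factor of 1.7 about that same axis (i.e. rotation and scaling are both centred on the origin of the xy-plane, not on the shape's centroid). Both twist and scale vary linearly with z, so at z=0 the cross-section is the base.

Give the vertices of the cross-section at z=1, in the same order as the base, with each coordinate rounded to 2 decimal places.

t = z/height = 1/2 = 0.5
s = 1 + (scale-1)·z/height = 1 + (1.7-1)·1/2 = 1.350000
θ = twist·z/height = 273°·1/2 = 136.5000° = 2.382374 rad
cos θ = -0.725374, sin θ = 0.688355 (intermediates below are computed at full precision and shown rounded to 5 d.p.)
v1: (-3.5,5) → rotate → (-0.90296,-6.03611) → ×s → (-1.21900,-8.14875) → (-1.22,-8.15)
v2: (-0.5,-5) → rotate → (3.80446,3.28269) → ×s → (5.13602,4.43164) → (5.14,4.43)
v3: (3.5,5) → rotate → (-5.98058,-1.21763) → ×s → (-8.07379,-1.64380) → (-8.07,-1.64)

Cross-section at z=1: (-1.22,-8.15) (5.14,4.43) (-8.07,-1.64)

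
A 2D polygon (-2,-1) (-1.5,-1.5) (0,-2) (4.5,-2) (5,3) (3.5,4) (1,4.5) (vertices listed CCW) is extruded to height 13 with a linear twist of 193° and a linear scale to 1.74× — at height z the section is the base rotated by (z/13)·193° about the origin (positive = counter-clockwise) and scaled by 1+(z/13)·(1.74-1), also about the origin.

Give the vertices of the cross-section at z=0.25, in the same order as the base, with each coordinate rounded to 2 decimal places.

Cross-section at z=0.25: (-1.96,-1.14) (-1.42,-1.62) (0.13,-2.02) (4.69,-1.73) (4.86,3.36) (3.28,4.28) (0.72,4.62)

t = z/height = 0.25/13 = 0.0192308
s = 1 + (scale-1)·z/height = 1 + (1.74-1)·0.25/13 = 1.014231
θ = twist·z/height = 193°·0.25/13 = 3.7115° = 0.064779 rad
cos θ = 0.997903, sin θ = 0.064733 (intermediates below are computed at full precision and shown rounded to 5 d.p.)
v1: (-2,-1) → rotate → (-1.93107,-1.12737) → ×s → (-1.95855,-1.14341) → (-1.96,-1.14)
v2: (-1.5,-1.5) → rotate → (-1.39975,-1.59395) → ×s → (-1.41967,-1.61664) → (-1.42,-1.62)
v3: (0,-2) → rotate → (0.12947,-1.99581) → ×s → (0.13131,-2.02421) → (0.13,-2.02)
v4: (4.5,-2) → rotate → (4.62003,-1.70451) → ×s → (4.68577,-1.72876) → (4.69,-1.73)
v5: (5,3) → rotate → (4.79531,3.31737) → ×s → (4.86355,3.36458) → (4.86,3.36)
v6: (3.5,4) → rotate → (3.23373,4.21818) → ×s → (3.27974,4.27820) → (3.28,4.28)
v7: (1,4.5) → rotate → (0.70660,4.55529) → ×s → (0.71666,4.62012) → (0.72,4.62)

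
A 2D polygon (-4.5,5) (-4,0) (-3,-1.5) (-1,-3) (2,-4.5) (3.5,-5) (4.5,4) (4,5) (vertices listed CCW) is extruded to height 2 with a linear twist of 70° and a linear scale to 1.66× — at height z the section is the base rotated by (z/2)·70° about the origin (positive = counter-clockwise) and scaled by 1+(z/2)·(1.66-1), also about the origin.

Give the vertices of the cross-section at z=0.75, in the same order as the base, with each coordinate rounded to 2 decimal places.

Cross-section at z=0.75: (-7.79,3.11) (-4.48,-2.21) (-2.53,-3.33) (0.54,-3.91) (4.72,-3.93) (6.67,-3.66) (2.83,6.96) (1.72,7.80)

t = z/height = 0.75/2 = 0.375
s = 1 + (scale-1)·z/height = 1 + (1.66-1)·0.75/2 = 1.247500
θ = twist·z/height = 70°·0.75/2 = 26.2500° = 0.458149 rad
cos θ = 0.896873, sin θ = 0.442289 (intermediates below are computed at full precision and shown rounded to 5 d.p.)
v1: (-4.5,5) → rotate → (-6.24737,2.49406) → ×s → (-7.79360,3.11135) → (-7.79,3.11)
v2: (-4,0) → rotate → (-3.58749,-1.76915) → ×s → (-4.47539,-2.20702) → (-4.48,-2.21)
v3: (-3,-1.5) → rotate → (-2.02719,-2.67218) → ×s → (-2.52891,-3.33354) → (-2.53,-3.33)
v4: (-1,-3) → rotate → (0.42999,-3.13291) → ×s → (0.53642,-3.90830) → (0.54,-3.91)
v5: (2,-4.5) → rotate → (3.78404,-3.15135) → ×s → (4.72060,-3.93131) → (4.72,-3.93)
v6: (3.5,-5) → rotate → (5.35050,-2.93635) → ×s → (6.67475,-3.66310) → (6.67,-3.66)
v7: (4.5,4) → rotate → (2.26677,5.57779) → ×s → (2.82780,6.95829) → (2.83,6.96)
v8: (4,5) → rotate → (1.37605,6.25352) → ×s → (1.71662,7.80126) → (1.72,7.80)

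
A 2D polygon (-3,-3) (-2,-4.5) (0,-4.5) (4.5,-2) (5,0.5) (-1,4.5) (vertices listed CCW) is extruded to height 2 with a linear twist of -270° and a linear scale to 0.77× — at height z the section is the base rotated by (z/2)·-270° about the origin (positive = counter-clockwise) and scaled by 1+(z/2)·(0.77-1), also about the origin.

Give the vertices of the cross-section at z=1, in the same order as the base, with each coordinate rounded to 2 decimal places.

t = z/height = 1/2 = 0.5
s = 1 + (scale-1)·z/height = 1 + (0.77-1)·1/2 = 0.885000
θ = twist·z/height = -270°·1/2 = -135.0000° = -2.356194 rad
cos θ = -0.707107, sin θ = -0.707107 (intermediates below are computed at full precision and shown rounded to 5 d.p.)
v1: (-3,-3) → rotate → (-0.00000,4.24264) → ×s → (-0.00000,3.75474) → (0.00,3.75)
v2: (-2,-4.5) → rotate → (-1.76777,4.59619) → ×s → (-1.56447,4.06763) → (-1.56,4.07)
v3: (0,-4.5) → rotate → (-3.18198,3.18198) → ×s → (-2.81605,2.81605) → (-2.82,2.82)
v4: (4.5,-2) → rotate → (-4.59619,-1.76777) → ×s → (-4.06763,-1.56447) → (-4.07,-1.56)
v5: (5,0.5) → rotate → (-3.18198,-3.88909) → ×s → (-2.81605,-3.44184) → (-2.82,-3.44)
v6: (-1,4.5) → rotate → (3.88909,-2.47487) → ×s → (3.44184,-2.19026) → (3.44,-2.19)

Cross-section at z=1: (0.00,3.75) (-1.56,4.07) (-2.82,2.82) (-4.07,-1.56) (-2.82,-3.44) (3.44,-2.19)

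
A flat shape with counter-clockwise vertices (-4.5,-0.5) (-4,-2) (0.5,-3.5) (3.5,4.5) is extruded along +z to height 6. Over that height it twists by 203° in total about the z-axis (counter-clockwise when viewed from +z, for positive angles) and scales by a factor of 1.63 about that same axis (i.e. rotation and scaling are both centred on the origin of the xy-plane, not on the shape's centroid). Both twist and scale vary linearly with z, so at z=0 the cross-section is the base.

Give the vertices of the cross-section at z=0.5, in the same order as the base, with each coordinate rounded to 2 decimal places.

t = z/height = 0.5/6 = 0.0833333
s = 1 + (scale-1)·z/height = 1 + (1.63-1)·0.5/6 = 1.052500
θ = twist·z/height = 203°·0.5/6 = 16.9167° = 0.295252 rad
cos θ = 0.956729, sin θ = 0.290981 (intermediates below are computed at full precision and shown rounded to 5 d.p.)
v1: (-4.5,-0.5) → rotate → (-4.15979,-1.78778) → ×s → (-4.37818,-1.88164) → (-4.38,-1.88)
v2: (-4,-2) → rotate → (-3.24495,-3.07738) → ×s → (-3.41532,-3.23894) → (-3.42,-3.24)
v3: (0.5,-3.5) → rotate → (1.49680,-3.20306) → ×s → (1.57538,-3.37122) → (1.58,-3.37)
v4: (3.5,4.5) → rotate → (2.03914,5.32371) → ×s → (2.14619,5.60321) → (2.15,5.60)

Cross-section at z=0.5: (-4.38,-1.88) (-3.42,-3.24) (1.58,-3.37) (2.15,5.60)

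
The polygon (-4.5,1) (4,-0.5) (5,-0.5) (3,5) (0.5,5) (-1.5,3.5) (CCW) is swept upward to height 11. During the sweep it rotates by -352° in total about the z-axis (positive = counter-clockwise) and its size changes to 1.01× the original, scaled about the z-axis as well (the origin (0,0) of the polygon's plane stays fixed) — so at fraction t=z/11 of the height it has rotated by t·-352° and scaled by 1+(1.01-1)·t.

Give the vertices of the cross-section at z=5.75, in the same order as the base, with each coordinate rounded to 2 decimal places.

t = z/height = 5.75/11 = 0.522727
s = 1 + (scale-1)·z/height = 1 + (1.01-1)·5.75/11 = 1.005227
θ = twist·z/height = -352°·5.75/11 = -184.0000° = -3.211406 rad
cos θ = -0.997564, sin θ = 0.069756 (intermediates below are computed at full precision and shown rounded to 5 d.p.)
v1: (-4.5,1) → rotate → (4.41928,-1.31147) → ×s → (4.44238,-1.31832) → (4.44,-1.32)
v2: (4,-0.5) → rotate → (-3.95538,0.77781) → ×s → (-3.97605,0.78187) → (-3.98,0.78)
v3: (5,-0.5) → rotate → (-4.95294,0.84756) → ×s → (-4.97883,0.85199) → (-4.98,0.85)
v4: (3,5) → rotate → (-3.34147,-4.77855) → ×s → (-3.35894,-4.80353) → (-3.36,-4.80)
v5: (0.5,5) → rotate → (-0.84756,-4.95294) → ×s → (-0.85199,-4.97883) → (-0.85,-4.98)
v6: (-1.5,3.5) → rotate → (1.25220,-3.59611) → ×s → (1.25874,-3.61491) → (1.26,-3.61)

Cross-section at z=5.75: (4.44,-1.32) (-3.98,0.78) (-4.98,0.85) (-3.36,-4.80) (-0.85,-4.98) (1.26,-3.61)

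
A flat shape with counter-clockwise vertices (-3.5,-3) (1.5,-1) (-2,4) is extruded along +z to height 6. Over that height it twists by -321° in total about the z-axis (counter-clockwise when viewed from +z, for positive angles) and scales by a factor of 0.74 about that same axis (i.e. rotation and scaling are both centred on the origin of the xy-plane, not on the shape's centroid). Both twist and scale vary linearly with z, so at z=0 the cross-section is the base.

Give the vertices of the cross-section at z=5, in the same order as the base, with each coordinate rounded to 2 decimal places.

Cross-section at z=5: (2.47,-2.64) (0.73,1.21) (-3.06,-1.70)

t = z/height = 5/6 = 0.833333
s = 1 + (scale-1)·z/height = 1 + (0.74-1)·5/6 = 0.783333
θ = twist·z/height = -321°·5/6 = -267.5000° = -4.668756 rad
cos θ = -0.043619, sin θ = 0.999048 (intermediates below are computed at full precision and shown rounded to 5 d.p.)
v1: (-3.5,-3) → rotate → (3.14981,-3.36581) → ×s → (2.46735,-2.63655) → (2.47,-2.64)
v2: (1.5,-1) → rotate → (0.93362,1.54219) → ×s → (0.73133,1.20805) → (0.73,1.21)
v3: (-2,4) → rotate → (-3.90895,-2.17257) → ×s → (-3.06201,-1.70185) → (-3.06,-1.70)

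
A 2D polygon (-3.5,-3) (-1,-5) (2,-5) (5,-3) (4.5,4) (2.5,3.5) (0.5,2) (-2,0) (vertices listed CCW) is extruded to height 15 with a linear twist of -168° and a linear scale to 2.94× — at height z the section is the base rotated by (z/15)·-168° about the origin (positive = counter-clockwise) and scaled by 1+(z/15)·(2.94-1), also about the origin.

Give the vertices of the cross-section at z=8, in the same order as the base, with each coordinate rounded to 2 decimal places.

t = z/height = 8/15 = 0.533333
s = 1 + (scale-1)·z/height = 1 + (2.94-1)·8/15 = 2.034667
θ = twist·z/height = -168°·8/15 = -89.6000° = -1.563815 rad
cos θ = 0.006981, sin θ = -0.999976 (intermediates below are computed at full precision and shown rounded to 5 d.p.)
v1: (-3.5,-3) → rotate → (-3.02436,3.47897) → ×s → (-6.15357,7.07855) → (-6.15,7.08)
v2: (-1,-5) → rotate → (-5.00686,0.96507) → ×s → (-10.18729,1.96359) → (-10.19,1.96)
v3: (2,-5) → rotate → (-4.98592,-2.03486) → ×s → (-10.14468,-4.14026) → (-10.14,-4.14)
v4: (5,-3) → rotate → (-2.96502,-5.02082) → ×s → (-6.03283,-10.21570) → (-6.03,-10.22)
v5: (4.5,4) → rotate → (4.03132,-4.47197) → ×s → (8.20239,-9.09896) → (8.20,-9.10)
v6: (2.5,3.5) → rotate → (3.51737,-2.47550) → ×s → (7.15667,-5.03683) → (7.16,-5.04)
v7: (0.5,2) → rotate → (2.00344,-0.48603) → ×s → (4.07634,-0.98890) → (4.08,-0.99)
v8: (-2,0) → rotate → (-0.01396,1.99995) → ×s → (-0.02841,4.06923) → (-0.03,4.07)

Cross-section at z=8: (-6.15,7.08) (-10.19,1.96) (-10.14,-4.14) (-6.03,-10.22) (8.20,-9.10) (7.16,-5.04) (4.08,-0.99) (-0.03,4.07)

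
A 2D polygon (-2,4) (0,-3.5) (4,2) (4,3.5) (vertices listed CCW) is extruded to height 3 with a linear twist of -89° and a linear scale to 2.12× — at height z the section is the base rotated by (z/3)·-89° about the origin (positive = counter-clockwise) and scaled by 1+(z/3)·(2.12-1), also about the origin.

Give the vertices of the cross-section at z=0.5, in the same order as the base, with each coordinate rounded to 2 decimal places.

Cross-section at z=0.5: (-1.08,5.20) (-1.06,-4.01) (5.20,1.08) (5.65,2.80)

t = z/height = 0.5/3 = 0.166667
s = 1 + (scale-1)·z/height = 1 + (2.12-1)·0.5/3 = 1.186667
θ = twist·z/height = -89°·0.5/3 = -14.8333° = -0.258891 rad
cos θ = 0.966675, sin θ = -0.256008 (intermediates below are computed at full precision and shown rounded to 5 d.p.)
v1: (-2,4) → rotate → (-0.90932,4.37871) → ×s → (-1.07906,5.19607) → (-1.08,5.20)
v2: (0,-3.5) → rotate → (-0.89603,-3.38336) → ×s → (-1.06329,-4.01492) → (-1.06,-4.01)
v3: (4,2) → rotate → (4.37871,0.90932) → ×s → (5.19607,1.07906) → (5.20,1.08)
v4: (4,3.5) → rotate → (4.76273,2.35933) → ×s → (5.65177,2.79974) → (5.65,2.80)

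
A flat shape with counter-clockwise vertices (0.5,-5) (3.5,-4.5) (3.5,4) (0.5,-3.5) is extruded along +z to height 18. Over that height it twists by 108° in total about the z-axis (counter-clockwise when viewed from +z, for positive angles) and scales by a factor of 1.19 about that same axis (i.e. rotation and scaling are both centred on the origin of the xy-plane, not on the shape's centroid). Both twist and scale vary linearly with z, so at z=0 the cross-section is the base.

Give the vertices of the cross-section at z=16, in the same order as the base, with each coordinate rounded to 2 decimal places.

Cross-section at z=16: (5.75,1.19) (4.80,4.62) (-5.08,3.58) (4.01,1.01)

t = z/height = 16/18 = 0.888889
s = 1 + (scale-1)·z/height = 1 + (1.19-1)·16/18 = 1.168889
θ = twist·z/height = 108°·16/18 = 96.0000° = 1.675516 rad
cos θ = -0.104528, sin θ = 0.994522 (intermediates below are computed at full precision and shown rounded to 5 d.p.)
v1: (0.5,-5) → rotate → (4.92035,1.01990) → ×s → (5.75134,1.19215) → (5.75,1.19)
v2: (3.5,-4.5) → rotate → (4.10950,3.95120) → ×s → (4.80355,4.61852) → (4.80,4.62)
v3: (3.5,4) → rotate → (-4.34394,3.06271) → ×s → (-5.07758,3.57997) → (-5.08,3.58)
v4: (0.5,-3.5) → rotate → (3.42856,0.86311) → ×s → (4.00761,1.00888) → (4.01,1.01)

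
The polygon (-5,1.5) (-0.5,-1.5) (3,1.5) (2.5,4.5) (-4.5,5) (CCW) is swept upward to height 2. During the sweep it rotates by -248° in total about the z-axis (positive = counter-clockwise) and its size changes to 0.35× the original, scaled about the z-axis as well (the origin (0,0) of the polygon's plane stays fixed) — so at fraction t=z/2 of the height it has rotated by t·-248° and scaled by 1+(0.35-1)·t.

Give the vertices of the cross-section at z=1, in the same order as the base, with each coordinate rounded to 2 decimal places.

Cross-section at z=1: (2.73,2.23) (-0.65,0.85) (-0.29,-2.24) (1.57,-3.10) (4.50,0.63)

t = z/height = 1/2 = 0.5
s = 1 + (scale-1)·z/height = 1 + (0.35-1)·1/2 = 0.675000
θ = twist·z/height = -248°·1/2 = -124.0000° = -2.164208 rad
cos θ = -0.559193, sin θ = -0.829038 (intermediates below are computed at full precision and shown rounded to 5 d.p.)
v1: (-5,1.5) → rotate → (4.03952,3.30640) → ×s → (2.72668,2.23182) → (2.73,2.23)
v2: (-0.5,-1.5) → rotate → (-0.96396,1.25331) → ×s → (-0.65067,0.84598) → (-0.65,0.85)
v3: (3,1.5) → rotate → (-0.43402,-3.32590) → ×s → (-0.29297,-2.24498) → (-0.29,-2.24)
v4: (2.5,4.5) → rotate → (2.33269,-4.58896) → ×s → (1.57456,-3.09755) → (1.57,-3.10)
v5: (-4.5,5) → rotate → (6.66156,0.93470) → ×s → (4.49655,0.63093) → (4.50,0.63)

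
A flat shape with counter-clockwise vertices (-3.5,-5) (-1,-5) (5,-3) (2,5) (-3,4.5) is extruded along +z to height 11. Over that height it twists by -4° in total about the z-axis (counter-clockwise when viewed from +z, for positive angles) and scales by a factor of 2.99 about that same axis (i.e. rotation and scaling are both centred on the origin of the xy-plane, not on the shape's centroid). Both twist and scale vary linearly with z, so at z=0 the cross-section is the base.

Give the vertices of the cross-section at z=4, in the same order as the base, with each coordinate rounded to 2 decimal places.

Cross-section at z=4: (-6.25,-8.46) (-1.94,-8.57) (8.48,-5.39) (3.66,8.53) (-4.97,7.89)

t = z/height = 4/11 = 0.363636
s = 1 + (scale-1)·z/height = 1 + (2.99-1)·4/11 = 1.723636
θ = twist·z/height = -4°·4/11 = -1.4545° = -0.025387 rad
cos θ = 0.999678, sin θ = -0.025384 (intermediates below are computed at full precision and shown rounded to 5 d.p.)
v1: (-3.5,-5) → rotate → (-3.62579,-4.90955) → ×s → (-6.24955,-8.46227) → (-6.25,-8.46)
v2: (-1,-5) → rotate → (-1.12660,-4.97301) → ×s → (-1.94184,-8.57165) → (-1.94,-8.57)
v3: (5,-3) → rotate → (4.92224,-3.12595) → ×s → (8.48415,-5.38801) → (8.48,-5.39)
v4: (2,5) → rotate → (2.12627,4.94762) → ×s → (3.66492,8.52790) → (3.66,8.53)
v5: (-3,4.5) → rotate → (-2.88481,4.57470) → ×s → (-4.97236,7.88512) → (-4.97,7.89)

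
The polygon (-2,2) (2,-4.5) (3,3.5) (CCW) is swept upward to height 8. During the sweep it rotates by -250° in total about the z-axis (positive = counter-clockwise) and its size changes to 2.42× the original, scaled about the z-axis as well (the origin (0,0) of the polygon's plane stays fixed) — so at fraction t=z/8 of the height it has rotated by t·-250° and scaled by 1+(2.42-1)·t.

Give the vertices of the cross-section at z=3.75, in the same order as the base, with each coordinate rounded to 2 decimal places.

t = z/height = 3.75/8 = 0.46875
s = 1 + (scale-1)·z/height = 1 + (2.42-1)·3.75/8 = 1.665625
θ = twist·z/height = -250°·3.75/8 = -117.1875° = -2.045308 rad
cos θ = -0.456904, sin θ = -0.889516 (intermediates below are computed at full precision and shown rounded to 5 d.p.)
v1: (-2,2) → rotate → (2.69284,0.86522) → ×s → (4.48526,1.44114) → (4.49,1.44)
v2: (2,-4.5) → rotate → (-4.91663,0.27704) → ×s → (-8.18926,0.46144) → (-8.19,0.46)
v3: (3,3.5) → rotate → (1.74259,-4.26771) → ×s → (2.90251,-7.10841) → (2.90,-7.11)

Cross-section at z=3.75: (4.49,1.44) (-8.19,0.46) (2.90,-7.11)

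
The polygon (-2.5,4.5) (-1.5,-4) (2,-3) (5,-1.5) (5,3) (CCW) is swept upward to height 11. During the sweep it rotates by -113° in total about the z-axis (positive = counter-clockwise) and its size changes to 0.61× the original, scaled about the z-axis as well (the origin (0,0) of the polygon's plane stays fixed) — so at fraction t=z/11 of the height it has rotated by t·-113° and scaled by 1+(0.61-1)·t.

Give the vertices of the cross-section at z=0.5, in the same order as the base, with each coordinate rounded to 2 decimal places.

Cross-section at z=0.5: (-2.05,4.62) (-1.82,-3.78) (1.69,-3.11) (4.76,-1.91) (5.16,2.50)

t = z/height = 0.5/11 = 0.0454545
s = 1 + (scale-1)·z/height = 1 + (0.61-1)·0.5/11 = 0.982273
θ = twist·z/height = -113°·0.5/11 = -5.1364° = -0.089646 rad
cos θ = 0.995984, sin θ = -0.089526 (intermediates below are computed at full precision and shown rounded to 5 d.p.)
v1: (-2.5,4.5) → rotate → (-2.08709,4.70575) → ×s → (-2.05009,4.62233) → (-2.05,4.62)
v2: (-1.5,-4) → rotate → (-1.85208,-3.84965) → ×s → (-1.81925,-3.78140) → (-1.82,-3.78)
v3: (2,-3) → rotate → (1.72339,-3.16701) → ×s → (1.69284,-3.11086) → (1.69,-3.11)
v4: (5,-1.5) → rotate → (4.84563,-1.94161) → ×s → (4.75973,-1.90719) → (4.76,-1.91)
v5: (5,3) → rotate → (5.24850,2.54032) → ×s → (5.15546,2.49529) → (5.16,2.50)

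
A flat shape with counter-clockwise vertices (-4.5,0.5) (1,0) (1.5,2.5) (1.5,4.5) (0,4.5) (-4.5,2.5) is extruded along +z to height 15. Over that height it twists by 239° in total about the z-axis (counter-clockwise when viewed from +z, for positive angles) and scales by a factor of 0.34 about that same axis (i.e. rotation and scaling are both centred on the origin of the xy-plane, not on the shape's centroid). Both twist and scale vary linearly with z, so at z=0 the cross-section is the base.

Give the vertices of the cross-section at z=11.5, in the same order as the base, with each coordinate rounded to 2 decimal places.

Cross-section at z=11.5: (2.23,-0.12) (-0.49,-0.03) (-0.67,-1.27) (-0.61,-2.26) (0.13,-2.22) (2.29,-1.11)

t = z/height = 11.5/15 = 0.766667
s = 1 + (scale-1)·z/height = 1 + (0.34-1)·11.5/15 = 0.494000
θ = twist·z/height = 239°·11.5/15 = 183.2333° = 3.198025 rad
cos θ = -0.998408, sin θ = -0.056402 (intermediates below are computed at full precision and shown rounded to 5 d.p.)
v1: (-4.5,0.5) → rotate → (4.52104,-0.24539) → ×s → (2.23339,-0.12122) → (2.23,-0.12)
v2: (1,0) → rotate → (-0.99841,-0.05640) → ×s → (-0.49321,-0.02786) → (-0.49,-0.03)
v3: (1.5,2.5) → rotate → (-1.35661,-2.58062) → ×s → (-0.67016,-1.27483) → (-0.67,-1.27)
v4: (1.5,4.5) → rotate → (-1.24380,-4.57744) → ×s → (-0.61444,-2.26126) → (-0.61,-2.26)
v5: (0,4.5) → rotate → (0.25381,-4.49284) → ×s → (0.12538,-2.21946) → (0.13,-2.22)
v6: (-4.5,2.5) → rotate → (4.63384,-2.24221) → ×s → (2.28912,-1.10765) → (2.29,-1.11)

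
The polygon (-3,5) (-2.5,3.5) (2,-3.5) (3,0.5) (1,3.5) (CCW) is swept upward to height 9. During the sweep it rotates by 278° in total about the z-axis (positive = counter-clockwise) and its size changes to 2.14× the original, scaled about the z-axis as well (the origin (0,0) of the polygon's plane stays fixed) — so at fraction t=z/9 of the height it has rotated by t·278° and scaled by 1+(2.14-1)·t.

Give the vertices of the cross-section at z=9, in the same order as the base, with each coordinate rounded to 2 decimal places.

t = z/height = 9/9 = 1
s = 1 + (scale-1)·z/height = 1 + (2.14-1)·9/9 = 2.140000
θ = twist·z/height = 278°·9/9 = 278.0000° = 4.852015 rad
cos θ = 0.139173, sin θ = -0.990268 (intermediates below are computed at full precision and shown rounded to 5 d.p.)
v1: (-3,5) → rotate → (4.53382,3.66667) → ×s → (9.70238,7.84667) → (9.70,7.85)
v2: (-2.5,3.5) → rotate → (3.11801,2.96278) → ×s → (6.67253,6.34034) → (6.67,6.34)
v3: (2,-3.5) → rotate → (-3.18759,-2.46764) → ×s → (-6.82145,-5.28075) → (-6.82,-5.28)
v4: (3,0.5) → rotate → (0.91265,-2.90122) → ×s → (1.95308,-6.20861) → (1.95,-6.21)
v5: (1,3.5) → rotate → (3.60511,-0.50316) → ×s → (7.71494,-1.07677) → (7.71,-1.08)

Cross-section at z=9: (9.70,7.85) (6.67,6.34) (-6.82,-5.28) (1.95,-6.21) (7.71,-1.08)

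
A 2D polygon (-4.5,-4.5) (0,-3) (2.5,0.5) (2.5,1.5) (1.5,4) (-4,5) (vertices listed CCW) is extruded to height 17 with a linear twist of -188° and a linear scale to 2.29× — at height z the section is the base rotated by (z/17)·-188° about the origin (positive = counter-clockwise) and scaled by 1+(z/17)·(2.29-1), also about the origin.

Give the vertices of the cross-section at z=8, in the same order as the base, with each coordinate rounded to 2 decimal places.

t = z/height = 8/17 = 0.470588
s = 1 + (scale-1)·z/height = 1 + (2.29-1)·8/17 = 1.607059
θ = twist·z/height = -188°·8/17 = -88.4706° = -1.544103 rad
cos θ = 0.026690, sin θ = -0.999644 (intermediates below are computed at full precision and shown rounded to 5 d.p.)
v1: (-4.5,-4.5) → rotate → (-4.61850,4.37829) → ×s → (-7.42220,7.03617) → (-7.42,7.04)
v2: (0,-3) → rotate → (-2.99893,-0.08007) → ×s → (-4.81946,-0.12868) → (-4.82,-0.13)
v3: (2.5,0.5) → rotate → (0.56655,-2.48576) → ×s → (0.91047,-3.99477) → (0.91,-3.99)
v4: (2.5,1.5) → rotate → (1.56619,-2.45907) → ×s → (2.51696,-3.95188) → (2.52,-3.95)
v5: (1.5,4) → rotate → (4.03861,-1.39271) → ×s → (6.49028,-2.23816) → (6.49,-2.24)
v6: (-4,5) → rotate → (4.89146,4.13203) → ×s → (7.86086,6.64041) → (7.86,6.64)

Cross-section at z=8: (-7.42,7.04) (-4.82,-0.13) (0.91,-3.99) (2.52,-3.95) (6.49,-2.24) (7.86,6.64)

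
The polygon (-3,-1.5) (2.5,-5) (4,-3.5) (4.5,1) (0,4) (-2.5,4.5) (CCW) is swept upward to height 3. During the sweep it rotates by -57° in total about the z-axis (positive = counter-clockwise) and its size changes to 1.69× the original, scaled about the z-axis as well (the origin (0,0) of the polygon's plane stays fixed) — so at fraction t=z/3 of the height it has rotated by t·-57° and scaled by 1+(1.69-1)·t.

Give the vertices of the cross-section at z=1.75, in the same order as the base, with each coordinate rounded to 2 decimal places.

t = z/height = 1.75/3 = 0.583333
s = 1 + (scale-1)·z/height = 1 + (1.69-1)·1.75/3 = 1.402500
θ = twist·z/height = -57°·1.75/3 = -33.2500° = -0.580322 rad
cos θ = 0.836286, sin θ = -0.548293 (intermediates below are computed at full precision and shown rounded to 5 d.p.)
v1: (-3,-1.5) → rotate → (-3.33130,0.39045) → ×s → (-4.67215,0.54761) → (-4.67,0.55)
v2: (2.5,-5) → rotate → (-0.65075,-5.55216) → ×s → (-0.91268,-7.78691) → (-0.91,-7.79)
v3: (4,-3.5) → rotate → (1.42612,-5.12017) → ×s → (2.00013,-7.18104) → (2.00,-7.18)
v4: (4.5,1) → rotate → (4.31158,-1.63103) → ×s → (6.04699,-2.28752) → (6.05,-2.29)
v5: (0,4) → rotate → (2.19317,3.34514) → ×s → (3.07593,4.69157) → (3.08,4.69)
v6: (-2.5,4.5) → rotate → (0.37660,5.13402) → ×s → (0.52819,7.20046) → (0.53,7.20)

Cross-section at z=1.75: (-4.67,0.55) (-0.91,-7.79) (2.00,-7.18) (6.05,-2.29) (3.08,4.69) (0.53,7.20)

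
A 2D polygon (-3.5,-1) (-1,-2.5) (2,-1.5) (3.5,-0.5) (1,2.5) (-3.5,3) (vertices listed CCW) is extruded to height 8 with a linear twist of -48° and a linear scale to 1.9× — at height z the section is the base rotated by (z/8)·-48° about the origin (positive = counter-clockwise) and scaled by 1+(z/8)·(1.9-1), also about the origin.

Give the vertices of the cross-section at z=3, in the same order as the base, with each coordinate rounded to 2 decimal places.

Cross-section at z=3: (-4.87,0.17) (-2.31,-2.77) (1.92,-2.73) (4.25,-2.08) (2.31,2.77) (-3.21,5.26)

t = z/height = 3/8 = 0.375
s = 1 + (scale-1)·z/height = 1 + (1.9-1)·3/8 = 1.337500
θ = twist·z/height = -48°·3/8 = -18.0000° = -0.314159 rad
cos θ = 0.951057, sin θ = -0.309017 (intermediates below are computed at full precision and shown rounded to 5 d.p.)
v1: (-3.5,-1) → rotate → (-3.63771,0.13050) → ×s → (-4.86544,0.17455) → (-4.87,0.17)
v2: (-1,-2.5) → rotate → (-1.72360,-2.06862) → ×s → (-2.30531,-2.76678) → (-2.31,-2.77)
v3: (2,-1.5) → rotate → (1.43859,-2.04462) → ×s → (1.92411,-2.73468) → (1.92,-2.73)
v4: (3.5,-0.5) → rotate → (3.17419,-1.55709) → ×s → (4.24548,-2.08260) → (4.25,-2.08)
v5: (1,2.5) → rotate → (1.72360,2.06862) → ×s → (2.30531,2.76678) → (2.31,2.77)
v6: (-3.5,3) → rotate → (-2.40165,3.93473) → ×s → (-3.21220,5.26270) → (-3.21,5.26)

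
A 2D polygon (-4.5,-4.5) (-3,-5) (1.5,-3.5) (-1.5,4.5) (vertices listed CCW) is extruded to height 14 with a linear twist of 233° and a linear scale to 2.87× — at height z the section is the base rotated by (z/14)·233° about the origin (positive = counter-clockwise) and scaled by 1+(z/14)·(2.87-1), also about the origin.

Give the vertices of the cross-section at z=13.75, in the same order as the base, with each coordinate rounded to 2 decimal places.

t = z/height = 13.75/14 = 0.982143
s = 1 + (scale-1)·z/height = 1 + (2.87-1)·13.75/14 = 2.836607
θ = twist·z/height = 233°·13.75/14 = 228.8393° = 3.993999 rad
cos θ = -0.658173, sin θ = -0.752866 (intermediates below are computed at full precision and shown rounded to 5 d.p.)
v1: (-4.5,-4.5) → rotate → (-0.42612,6.34968) → ×s → (-1.20873,18.01154) → (-1.21,18.01)
v2: (-3,-5) → rotate → (-1.78981,5.54947) → ×s → (-5.07699,15.74166) → (-5.08,15.74)
v3: (1.5,-3.5) → rotate → (-3.62229,1.17431) → ×s → (-10.27502,3.33105) → (-10.28,3.33)
v4: (-1.5,4.5) → rotate → (4.37516,-1.83248) → ×s → (12.41061,-5.19803) → (12.41,-5.20)

Cross-section at z=13.75: (-1.21,18.01) (-5.08,15.74) (-10.28,3.33) (12.41,-5.20)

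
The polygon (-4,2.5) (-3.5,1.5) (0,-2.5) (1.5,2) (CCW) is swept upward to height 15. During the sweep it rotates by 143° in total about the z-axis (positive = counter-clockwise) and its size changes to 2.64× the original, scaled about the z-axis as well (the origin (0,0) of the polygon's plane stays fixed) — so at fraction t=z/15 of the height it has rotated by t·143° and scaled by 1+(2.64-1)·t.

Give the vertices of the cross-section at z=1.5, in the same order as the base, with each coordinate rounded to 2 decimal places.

t = z/height = 1.5/15 = 0.1
s = 1 + (scale-1)·z/height = 1 + (2.64-1)·1.5/15 = 1.164000
θ = twist·z/height = 143°·1.5/15 = 14.3000° = 0.249582 rad
cos θ = 0.969016, sin θ = 0.246999 (intermediates below are computed at full precision and shown rounded to 5 d.p.)
v1: (-4,2.5) → rotate → (-4.49356,1.43454) → ×s → (-5.23050,1.66981) → (-5.23,1.67)
v2: (-3.5,1.5) → rotate → (-3.76205,0.58903) → ×s → (-4.37903,0.68563) → (-4.38,0.69)
v3: (0,-2.5) → rotate → (0.61750,-2.42254) → ×s → (0.71877,-2.81984) → (0.72,-2.82)
v4: (1.5,2) → rotate → (0.95953,2.30853) → ×s → (1.11689,2.68713) → (1.12,2.69)

Cross-section at z=1.5: (-5.23,1.67) (-4.38,0.69) (0.72,-2.82) (1.12,2.69)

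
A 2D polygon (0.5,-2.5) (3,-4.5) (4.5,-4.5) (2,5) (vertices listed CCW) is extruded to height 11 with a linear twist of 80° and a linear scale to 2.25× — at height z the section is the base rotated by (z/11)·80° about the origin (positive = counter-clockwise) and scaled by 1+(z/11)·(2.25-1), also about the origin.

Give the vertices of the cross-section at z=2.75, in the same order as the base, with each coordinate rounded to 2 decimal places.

Cross-section at z=2.75: (1.74,-2.86) (5.72,-4.20) (7.57,-3.53) (0.22,7.06)

t = z/height = 2.75/11 = 0.25
s = 1 + (scale-1)·z/height = 1 + (2.25-1)·2.75/11 = 1.312500
θ = twist·z/height = 80°·2.75/11 = 20.0000° = 0.349066 rad
cos θ = 0.939693, sin θ = 0.342020 (intermediates below are computed at full precision and shown rounded to 5 d.p.)
v1: (0.5,-2.5) → rotate → (1.32490,-2.17822) → ×s → (1.73893,-2.85892) → (1.74,-2.86)
v2: (3,-4.5) → rotate → (4.35817,-3.20256) → ×s → (5.72010,-4.20336) → (5.72,-4.20)
v3: (4.5,-4.5) → rotate → (5.76771,-2.68953) → ×s → (7.57012,-3.53000) → (7.57,-3.53)
v4: (2,5) → rotate → (0.16928,5.38250) → ×s → (0.22219,7.06454) → (0.22,7.06)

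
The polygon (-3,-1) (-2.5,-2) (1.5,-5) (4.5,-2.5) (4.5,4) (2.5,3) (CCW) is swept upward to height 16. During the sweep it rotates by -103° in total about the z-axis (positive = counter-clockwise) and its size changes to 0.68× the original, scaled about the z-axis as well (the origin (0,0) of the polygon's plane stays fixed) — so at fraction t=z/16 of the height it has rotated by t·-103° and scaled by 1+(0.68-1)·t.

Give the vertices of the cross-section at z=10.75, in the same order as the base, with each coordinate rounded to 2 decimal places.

Cross-section at z=10.75: (-1.57,1.92) (-2.16,1.28) (-3.25,-2.49) (-0.58,-4.00) (4.19,-2.19) (2.90,-1.00)

t = z/height = 10.75/16 = 0.671875
s = 1 + (scale-1)·z/height = 1 + (0.68-1)·10.75/16 = 0.785000
θ = twist·z/height = -103°·10.75/16 = -69.2031° = -1.207822 rad
cos θ = 0.355056, sin θ = -0.934845 (intermediates below are computed at full precision and shown rounded to 5 d.p.)
v1: (-3,-1) → rotate → (-2.00001,2.44948) → ×s → (-1.57001,1.92284) → (-1.57,1.92)
v2: (-2.5,-2) → rotate → (-2.75733,1.62700) → ×s → (-2.16450,1.27720) → (-2.16,1.28)
v3: (1.5,-5) → rotate → (-4.14164,-3.17755) → ×s → (-3.25119,-2.49437) → (-3.25,-2.49)
v4: (4.5,-2.5) → rotate → (-0.73936,-5.09444) → ×s → (-0.58040,-3.99914) → (-0.58,-4.00)
v5: (4.5,4) → rotate → (5.33713,-2.78658) → ×s → (4.18965,-2.18746) → (4.19,-2.19)
v6: (2.5,3) → rotate → (3.69218,-1.27194) → ×s → (2.89836,-0.99848) → (2.90,-1.00)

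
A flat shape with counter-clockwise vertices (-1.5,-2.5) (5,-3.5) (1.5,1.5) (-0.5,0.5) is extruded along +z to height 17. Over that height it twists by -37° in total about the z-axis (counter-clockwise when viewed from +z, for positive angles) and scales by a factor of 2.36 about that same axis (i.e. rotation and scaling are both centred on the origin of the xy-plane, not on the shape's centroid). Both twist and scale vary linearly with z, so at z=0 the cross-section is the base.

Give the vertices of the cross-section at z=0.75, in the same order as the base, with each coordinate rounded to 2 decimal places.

t = z/height = 0.75/17 = 0.0441176
s = 1 + (scale-1)·z/height = 1 + (2.36-1)·0.75/17 = 1.060000
θ = twist·z/height = -37°·0.75/17 = -1.6324° = -0.028490 rad
cos θ = 0.999594, sin θ = -0.028486 (intermediates below are computed at full precision and shown rounded to 5 d.p.)
v1: (-1.5,-2.5) → rotate → (-1.57061,-2.45626) → ×s → (-1.66484,-2.60363) → (-1.66,-2.60)
v2: (5,-3.5) → rotate → (4.89827,-3.64101) → ×s → (5.19217,-3.85947) → (5.19,-3.86)
v3: (1.5,1.5) → rotate → (1.54212,1.45666) → ×s → (1.63465,1.54406) → (1.63,1.54)
v4: (-0.5,0.5) → rotate → (-0.48555,0.51404) → ×s → (-0.51469,0.54488) → (-0.51,0.54)

Cross-section at z=0.75: (-1.66,-2.60) (5.19,-3.86) (1.63,1.54) (-0.51,0.54)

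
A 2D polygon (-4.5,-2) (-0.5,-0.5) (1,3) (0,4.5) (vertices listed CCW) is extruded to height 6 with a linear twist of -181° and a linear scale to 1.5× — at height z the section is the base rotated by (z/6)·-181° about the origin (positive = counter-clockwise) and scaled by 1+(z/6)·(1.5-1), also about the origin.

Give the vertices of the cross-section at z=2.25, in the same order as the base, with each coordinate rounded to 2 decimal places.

Cross-section at z=2.25: (-4.21,4.06) (-0.77,0.33) (3.75,0.24) (4.95,2.01)

t = z/height = 2.25/6 = 0.375
s = 1 + (scale-1)·z/height = 1 + (1.5-1)·2.25/6 = 1.187500
θ = twist·z/height = -181°·2.25/6 = -67.8750° = -1.184642 rad
cos θ = 0.376629, sin θ = -0.926364 (intermediates below are computed at full precision and shown rounded to 5 d.p.)
v1: (-4.5,-2) → rotate → (-3.54756,3.41538) → ×s → (-4.21272,4.05577) → (-4.21,4.06)
v2: (-0.5,-0.5) → rotate → (-0.65150,0.27487) → ×s → (-0.77365,0.32641) → (-0.77,0.33)
v3: (1,3) → rotate → (3.15572,0.20352) → ×s → (3.74742,0.24168) → (3.75,0.24)
v4: (0,4.5) → rotate → (4.16864,1.69483) → ×s → (4.95026,2.01261) → (4.95,2.01)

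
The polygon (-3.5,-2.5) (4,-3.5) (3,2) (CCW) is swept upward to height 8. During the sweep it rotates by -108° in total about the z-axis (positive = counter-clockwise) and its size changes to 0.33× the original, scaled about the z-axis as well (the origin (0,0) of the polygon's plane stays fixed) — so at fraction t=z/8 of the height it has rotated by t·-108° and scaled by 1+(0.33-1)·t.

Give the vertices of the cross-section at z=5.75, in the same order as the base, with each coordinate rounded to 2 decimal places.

t = z/height = 5.75/8 = 0.71875
s = 1 + (scale-1)·z/height = 1 + (0.33-1)·5.75/8 = 0.518438
θ = twist·z/height = -108°·5.75/8 = -77.6250° = -1.354812 rad
cos θ = 0.214309, sin θ = -0.976766 (intermediates below are computed at full precision and shown rounded to 5 d.p.)
v1: (-3.5,-2.5) → rotate → (-3.19200,2.88291) → ×s → (-1.65485,1.49461) → (-1.65,1.49)
v2: (4,-3.5) → rotate → (-2.56144,-4.65715) → ×s → (-1.32795,-2.41444) → (-1.33,-2.41)
v3: (3,2) → rotate → (2.59646,-2.50168) → ×s → (1.34610,-1.29696) → (1.35,-1.30)

Cross-section at z=5.75: (-1.65,1.49) (-1.33,-2.41) (1.35,-1.30)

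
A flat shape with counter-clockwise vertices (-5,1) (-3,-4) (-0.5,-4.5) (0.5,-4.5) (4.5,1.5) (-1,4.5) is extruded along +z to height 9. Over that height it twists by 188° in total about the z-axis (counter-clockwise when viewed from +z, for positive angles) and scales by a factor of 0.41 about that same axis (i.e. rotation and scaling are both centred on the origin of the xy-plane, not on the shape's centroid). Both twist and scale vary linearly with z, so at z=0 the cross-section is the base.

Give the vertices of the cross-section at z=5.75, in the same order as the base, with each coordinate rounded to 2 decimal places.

Cross-section at z=5.75: (1.02,-3.01) (3.09,-0.37) (2.58,1.14) (2.27,1.68) (-2.22,1.96) (-2.11,-1.95)

t = z/height = 5.75/9 = 0.638889
s = 1 + (scale-1)·z/height = 1 + (0.41-1)·5.75/9 = 0.623056
θ = twist·z/height = 188°·5.75/9 = 120.1111° = 2.096334 rad
cos θ = -0.501679, sin θ = 0.865054 (intermediates below are computed at full precision and shown rounded to 5 d.p.)
v1: (-5,1) → rotate → (1.64334,-4.82695) → ×s → (1.02389,-3.00746) → (1.02,-3.01)
v2: (-3,-4) → rotate → (4.96525,-0.58845) → ×s → (3.09363,-0.36664) → (3.09,-0.37)
v3: (-0.5,-4.5) → rotate → (4.14358,1.82503) → ×s → (2.58168,1.13709) → (2.58,1.14)
v4: (0.5,-4.5) → rotate → (3.64190,2.69008) → ×s → (2.26911,1.67607) → (2.27,1.68)
v5: (4.5,1.5) → rotate → (-3.55513,3.14023) → ×s → (-2.21505,1.95654) → (-2.22,1.96)
v6: (-1,4.5) → rotate → (-3.39107,-3.12261) → ×s → (-2.11282,-1.94556) → (-2.11,-1.95)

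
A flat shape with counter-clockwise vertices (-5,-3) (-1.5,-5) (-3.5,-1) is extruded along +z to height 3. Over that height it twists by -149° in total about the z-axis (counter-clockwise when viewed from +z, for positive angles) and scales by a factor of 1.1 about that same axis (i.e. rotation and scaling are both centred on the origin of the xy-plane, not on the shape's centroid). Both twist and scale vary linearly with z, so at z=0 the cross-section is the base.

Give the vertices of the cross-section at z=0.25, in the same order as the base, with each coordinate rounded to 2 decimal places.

t = z/height = 0.25/3 = 0.0833333
s = 1 + (scale-1)·z/height = 1 + (1.1-1)·0.25/3 = 1.008333
θ = twist·z/height = -149°·0.25/3 = -12.4167° = -0.216712 rad
cos θ = 0.976610, sin θ = -0.215019 (intermediates below are computed at full precision and shown rounded to 5 d.p.)
v1: (-5,-3) → rotate → (-5.52811,-1.85473) → ×s → (-5.57417,-1.87019) → (-5.57,-1.87)
v2: (-1.5,-5) → rotate → (-2.54001,-4.56052) → ×s → (-2.56118,-4.59852) → (-2.56,-4.60)
v3: (-3.5,-1) → rotate → (-3.63315,-0.22404) → ×s → (-3.66343,-0.22591) → (-3.66,-0.23)

Cross-section at z=0.25: (-5.57,-1.87) (-2.56,-4.60) (-3.66,-0.23)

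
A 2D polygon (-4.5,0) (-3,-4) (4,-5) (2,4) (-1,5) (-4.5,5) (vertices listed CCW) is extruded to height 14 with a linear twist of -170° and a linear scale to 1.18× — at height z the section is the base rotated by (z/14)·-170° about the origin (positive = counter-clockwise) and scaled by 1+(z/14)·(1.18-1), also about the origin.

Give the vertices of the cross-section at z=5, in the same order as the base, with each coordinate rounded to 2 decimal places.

Cross-section at z=5: (-2.34,4.18) (-5.27,0.70) (-2.56,-6.32) (4.75,0.23) (4.12,3.53) (2.30,6.78)

t = z/height = 5/14 = 0.357143
s = 1 + (scale-1)·z/height = 1 + (1.18-1)·5/14 = 1.064286
θ = twist·z/height = -170°·5/14 = -60.7143° = -1.059664 rad
cos θ = 0.489165, sin θ = -0.872191 (intermediates below are computed at full precision and shown rounded to 5 d.p.)
v1: (-4.5,0) → rotate → (-2.20124,3.92486) → ×s → (-2.34275,4.17717) → (-2.34,4.18)
v2: (-3,-4) → rotate → (-4.95626,0.65991) → ×s → (-5.27488,0.70234) → (-5.27,0.70)
v3: (4,-5) → rotate → (-2.40430,-5.93459) → ×s → (-2.55886,-6.31610) → (-2.56,-6.32)
v4: (2,4) → rotate → (4.46710,0.21228) → ×s → (4.75427,0.22592) → (4.75,0.23)
v5: (-1,5) → rotate → (3.87179,3.31802) → ×s → (4.12069,3.53132) → (4.12,3.53)
v6: (-4.5,5) → rotate → (2.15971,6.37069) → ×s → (2.29855,6.78023) → (2.30,6.78)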